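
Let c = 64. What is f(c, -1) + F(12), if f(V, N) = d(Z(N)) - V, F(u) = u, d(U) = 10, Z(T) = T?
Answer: -42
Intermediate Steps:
f(V, N) = 10 - V
f(c, -1) + F(12) = (10 - 1*64) + 12 = (10 - 64) + 12 = -54 + 12 = -42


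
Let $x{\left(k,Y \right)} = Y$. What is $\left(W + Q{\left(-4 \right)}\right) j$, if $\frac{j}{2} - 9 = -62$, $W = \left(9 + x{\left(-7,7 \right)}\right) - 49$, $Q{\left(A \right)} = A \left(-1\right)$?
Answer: $3074$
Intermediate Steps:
$Q{\left(A \right)} = - A$
$W = -33$ ($W = \left(9 + 7\right) - 49 = 16 - 49 = -33$)
$j = -106$ ($j = 18 + 2 \left(-62\right) = 18 - 124 = -106$)
$\left(W + Q{\left(-4 \right)}\right) j = \left(-33 - -4\right) \left(-106\right) = \left(-33 + 4\right) \left(-106\right) = \left(-29\right) \left(-106\right) = 3074$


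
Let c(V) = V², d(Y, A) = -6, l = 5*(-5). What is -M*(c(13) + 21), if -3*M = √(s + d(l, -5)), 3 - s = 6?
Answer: 190*I ≈ 190.0*I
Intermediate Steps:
s = -3 (s = 3 - 1*6 = 3 - 6 = -3)
l = -25
M = -I (M = -√(-3 - 6)/3 = -I ≈ -1.0*I)
-M*(c(13) + 21) = -(-I)*(13² + 21) = -(-I)*(169 + 21) = -(-I)*190 = -(-190)*I = 190*I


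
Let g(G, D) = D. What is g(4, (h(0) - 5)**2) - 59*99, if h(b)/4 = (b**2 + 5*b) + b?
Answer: -5816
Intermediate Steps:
h(b) = 4*b**2 + 24*b (h(b) = 4*((b**2 + 5*b) + b) = 4*(b**2 + 6*b) = 4*b**2 + 24*b)
g(4, (h(0) - 5)**2) - 59*99 = (4*0*(6 + 0) - 5)**2 - 59*99 = (4*0*6 - 5)**2 - 5841 = (0 - 5)**2 - 5841 = (-5)**2 - 5841 = 25 - 5841 = -5816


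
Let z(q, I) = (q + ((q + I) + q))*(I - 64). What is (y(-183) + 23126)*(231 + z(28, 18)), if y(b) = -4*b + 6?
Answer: -106457304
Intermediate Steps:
y(b) = 6 - 4*b
z(q, I) = (-64 + I)*(I + 3*q) (z(q, I) = (q + ((I + q) + q))*(-64 + I) = (q + (I + 2*q))*(-64 + I) = (I + 3*q)*(-64 + I) = (-64 + I)*(I + 3*q))
(y(-183) + 23126)*(231 + z(28, 18)) = ((6 - 4*(-183)) + 23126)*(231 + (18**2 - 192*28 - 64*18 + 3*18*28)) = ((6 + 732) + 23126)*(231 + (324 - 5376 - 1152 + 1512)) = (738 + 23126)*(231 - 4692) = 23864*(-4461) = -106457304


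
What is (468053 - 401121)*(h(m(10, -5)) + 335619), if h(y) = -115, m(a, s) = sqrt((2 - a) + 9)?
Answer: 22455953728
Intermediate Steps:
m(a, s) = sqrt(11 - a)
(468053 - 401121)*(h(m(10, -5)) + 335619) = (468053 - 401121)*(-115 + 335619) = 66932*335504 = 22455953728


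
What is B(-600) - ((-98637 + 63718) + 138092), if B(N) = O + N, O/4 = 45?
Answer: -103593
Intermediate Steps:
O = 180 (O = 4*45 = 180)
B(N) = 180 + N
B(-600) - ((-98637 + 63718) + 138092) = (180 - 600) - ((-98637 + 63718) + 138092) = -420 - (-34919 + 138092) = -420 - 1*103173 = -420 - 103173 = -103593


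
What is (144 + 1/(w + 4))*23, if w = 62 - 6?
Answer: 198743/60 ≈ 3312.4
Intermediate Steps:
w = 56
(144 + 1/(w + 4))*23 = (144 + 1/(56 + 4))*23 = (144 + 1/60)*23 = (8641/60)*23 = 198743/60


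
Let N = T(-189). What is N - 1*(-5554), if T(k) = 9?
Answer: 5563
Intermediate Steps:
N = 9
N - 1*(-5554) = 9 - 1*(-5554) = 9 + 5554 = 5563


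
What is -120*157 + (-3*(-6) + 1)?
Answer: -18821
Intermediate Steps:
-120*157 + (-3*(-6) + 1) = -18840 + (18 + 1) = -18840 + 19 = -18821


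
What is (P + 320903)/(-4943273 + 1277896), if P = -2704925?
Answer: 2384022/3665377 ≈ 0.65042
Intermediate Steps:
(P + 320903)/(-4943273 + 1277896) = (-2704925 + 320903)/(-4943273 + 1277896) = -2384022/(-3665377) = -2384022*(-1/3665377) = 2384022/3665377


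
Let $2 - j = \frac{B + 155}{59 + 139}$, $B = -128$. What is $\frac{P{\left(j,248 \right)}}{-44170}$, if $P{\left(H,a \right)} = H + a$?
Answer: $- \frac{5497}{971740} \approx -0.0056569$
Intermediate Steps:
$j = \frac{41}{22}$ ($j = 2 - \frac{-128 + 155}{59 + 139} = 2 - \frac{27}{198} = 2 - 27 \cdot \frac{1}{198} = 2 - \frac{3}{22} = \frac{41}{22} \approx 1.8636$)
$\frac{P{\left(j,248 \right)}}{-44170} = \frac{\frac{41}{22} + 248}{-44170} = \frac{5497}{22} \left(- \frac{1}{44170}\right) = - \frac{5497}{971740}$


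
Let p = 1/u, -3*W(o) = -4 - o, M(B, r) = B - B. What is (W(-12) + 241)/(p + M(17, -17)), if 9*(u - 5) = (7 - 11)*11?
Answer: 715/27 ≈ 26.481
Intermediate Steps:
M(B, r) = 0
W(o) = 4/3 + o/3 (W(o) = -(-4 - o)/3 = 4/3 + o/3)
u = ⅑ (u = 5 + ((7 - 11)*11)/9 = 5 + (-4*11)/9 = 5 + (⅑)*(-44) = 5 - 44/9 = ⅑ ≈ 0.11111)
p = 9 (p = 1/(⅑) = 9)
(W(-12) + 241)/(p + M(17, -17)) = ((4/3 + (⅓)*(-12)) + 241)/(9 + 0) = ((4/3 - 4) + 241)/9 = (-8/3 + 241)*(⅑) = (715/3)*(⅑) = 715/27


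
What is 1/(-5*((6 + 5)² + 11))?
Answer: -1/660 ≈ -0.0015152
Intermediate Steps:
1/(-5*((6 + 5)² + 11)) = 1/(-5*(11² + 11)) = 1/(-5*(121 + 11)) = 1/(-5*132) = 1/(-660) = -1/660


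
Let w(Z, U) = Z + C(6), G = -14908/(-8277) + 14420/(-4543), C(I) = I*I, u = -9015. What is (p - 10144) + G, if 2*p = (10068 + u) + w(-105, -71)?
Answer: -51855728324/5371773 ≈ -9653.4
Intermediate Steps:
C(I) = I²
G = -7375328/5371773 (G = -14908*(-1/8277) + 14420*(-1/4543) = 14908/8277 - 2060/649 = -7375328/5371773 ≈ -1.3730)
w(Z, U) = 36 + Z (w(Z, U) = Z + 6² = Z + 36 = 36 + Z)
p = 492 (p = ((10068 - 9015) + (36 - 105))/2 = (1053 - 69)/2 = (½)*984 = 492)
(p - 10144) + G = (492 - 10144) - 7375328/5371773 = -9652 - 7375328/5371773 = -51855728324/5371773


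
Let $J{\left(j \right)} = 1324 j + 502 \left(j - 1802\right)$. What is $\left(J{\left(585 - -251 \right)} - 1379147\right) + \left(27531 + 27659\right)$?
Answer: $-702025$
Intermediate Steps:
$J{\left(j \right)} = -904604 + 1826 j$ ($J{\left(j \right)} = 1324 j + 502 \left(-1802 + j\right) = 1324 j + \left(-904604 + 502 j\right) = -904604 + 1826 j$)
$\left(J{\left(585 - -251 \right)} - 1379147\right) + \left(27531 + 27659\right) = \left(\left(-904604 + 1826 \left(585 - -251\right)\right) - 1379147\right) + \left(27531 + 27659\right) = \left(\left(-904604 + 1826 \left(585 + 251\right)\right) - 1379147\right) + 55190 = \left(\left(-904604 + 1826 \cdot 836\right) - 1379147\right) + 55190 = \left(\left(-904604 + 1526536\right) - 1379147\right) + 55190 = \left(621932 - 1379147\right) + 55190 = -757215 + 55190 = -702025$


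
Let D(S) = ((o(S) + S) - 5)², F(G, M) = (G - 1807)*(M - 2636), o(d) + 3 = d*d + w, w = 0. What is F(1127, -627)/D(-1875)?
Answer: 554710/3086595710641 ≈ 1.7972e-7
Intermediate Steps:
o(d) = -3 + d² (o(d) = -3 + (d*d + 0) = -3 + (d² + 0) = -3 + d²)
F(G, M) = (-2636 + M)*(-1807 + G) (F(G, M) = (-1807 + G)*(-2636 + M) = (-2636 + M)*(-1807 + G))
D(S) = (-8 + S + S²)² (D(S) = (((-3 + S²) + S) - 5)² = ((-3 + S + S²) - 5)² = (-8 + S + S²)²)
F(1127, -627)/D(-1875) = (4763252 - 2636*1127 - 1807*(-627) + 1127*(-627))/((-8 - 1875 + (-1875)²)²) = (4763252 - 2970772 + 1132989 - 706629)/((-8 - 1875 + 3515625)²) = 2218840/(3513742²) = 2218840/12346382842564 = 2218840*(1/12346382842564) = 554710/3086595710641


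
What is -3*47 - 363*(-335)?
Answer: 121464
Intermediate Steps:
-3*47 - 363*(-335) = -141 + 121605 = 121464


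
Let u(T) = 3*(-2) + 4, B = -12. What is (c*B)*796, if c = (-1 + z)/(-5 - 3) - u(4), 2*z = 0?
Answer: -20298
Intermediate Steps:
z = 0 (z = (½)*0 = 0)
u(T) = -2 (u(T) = -6 + 4 = -2)
c = 17/8 (c = (-1 + 0)/(-5 - 3) - 1*(-2) = -1/(-8) + 2 = -1*(-⅛) + 2 = ⅛ + 2 = 17/8 ≈ 2.1250)
(c*B)*796 = ((17/8)*(-12))*796 = -51/2*796 = -20298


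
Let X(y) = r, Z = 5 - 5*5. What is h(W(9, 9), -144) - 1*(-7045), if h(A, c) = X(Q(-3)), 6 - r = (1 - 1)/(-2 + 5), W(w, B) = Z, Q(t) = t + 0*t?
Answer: 7051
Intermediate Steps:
Q(t) = t (Q(t) = t + 0 = t)
Z = -20 (Z = 5 - 25 = -20)
W(w, B) = -20
r = 6 (r = 6 - (1 - 1)/(-2 + 5) = 6 - 0/3 = 6 - 1*0 = 6 + 0 = 6)
X(y) = 6
h(A, c) = 6
h(W(9, 9), -144) - 1*(-7045) = 6 - 1*(-7045) = 6 + 7045 = 7051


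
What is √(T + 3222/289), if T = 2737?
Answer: √794215/17 ≈ 52.423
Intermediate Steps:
√(T + 3222/289) = √(2737 + 3222/289) = √(794215/289) = √794215/17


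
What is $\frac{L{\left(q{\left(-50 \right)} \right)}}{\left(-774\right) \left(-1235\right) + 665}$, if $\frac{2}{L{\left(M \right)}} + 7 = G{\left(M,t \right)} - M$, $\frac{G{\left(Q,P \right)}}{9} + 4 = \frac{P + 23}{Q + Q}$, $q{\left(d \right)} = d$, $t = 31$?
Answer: $\frac{20}{20470277} \approx 9.7703 \cdot 10^{-7}$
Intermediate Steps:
$G{\left(Q,P \right)} = -36 + \frac{9 \left(23 + P\right)}{2 Q}$ ($G{\left(Q,P \right)} = -36 + 9 \frac{P + 23}{Q + Q} = -36 + 9 \frac{23 + P}{2 Q} = -36 + \frac{9 \left(23 + P\right)}{2 Q}$)
$L{\left(M \right)} = \frac{2}{-7 - M + \frac{9 \left(54 - 8 M\right)}{2 M}}$ ($L{\left(M \right)} = \frac{2}{-7 - \left(M - \frac{9 \left(23 + 31 - 8 M\right)}{2 M}\right)} = \frac{2}{-7 - \left(M - \frac{9 \left(54 - 8 M\right)}{2 M}\right)} = \frac{2}{-7 - M + \frac{9 \left(54 - 8 M\right)}{2 M}}$)
$\frac{L{\left(q{\left(-50 \right)} \right)}}{\left(-774\right) \left(-1235\right) + 665} = \frac{\left(-2\right) \left(-50\right) \frac{1}{-243 + \left(-50\right)^{2} + 43 \left(-50\right)}}{\left(-774\right) \left(-1235\right) + 665} = \frac{\left(-2\right) \left(-50\right) \frac{1}{-243 + 2500 - 2150}}{955890 + 665} = \frac{\left(-2\right) \left(-50\right) \frac{1}{107}}{956555} = \left(-2\right) \left(-50\right) \frac{1}{107} \cdot \frac{1}{956555} = \frac{100}{107} \cdot \frac{1}{956555} = \frac{20}{20470277}$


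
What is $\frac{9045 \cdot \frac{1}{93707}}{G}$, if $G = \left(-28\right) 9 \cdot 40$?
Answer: $- \frac{201}{20990368} \approx -9.5758 \cdot 10^{-6}$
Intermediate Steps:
$G = -10080$ ($G = \left(-252\right) 40 = -10080$)
$\frac{9045 \cdot \frac{1}{93707}}{G} = \frac{9045 \cdot \frac{1}{93707}}{-10080} = 9045 \cdot \frac{1}{93707} \left(- \frac{1}{10080}\right) = \frac{9045}{93707} \left(- \frac{1}{10080}\right) = - \frac{201}{20990368}$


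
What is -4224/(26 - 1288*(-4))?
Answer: -704/863 ≈ -0.81576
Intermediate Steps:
-4224/(26 - 1288*(-4)) = -4224/(26 - 92*(-56)) = -4224/(26 + 5152) = -4224/5178 = -4224*1/5178 = -704/863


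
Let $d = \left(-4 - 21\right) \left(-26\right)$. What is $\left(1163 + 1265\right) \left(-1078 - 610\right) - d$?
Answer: $-4099114$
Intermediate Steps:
$d = 650$ ($d = \left(-4 - 21\right) \left(-26\right) = \left(-25\right) \left(-26\right) = 650$)
$\left(1163 + 1265\right) \left(-1078 - 610\right) - d = \left(1163 + 1265\right) \left(-1078 - 610\right) - 650 = 2428 \left(-1688\right) - 650 = -4098464 - 650 = -4099114$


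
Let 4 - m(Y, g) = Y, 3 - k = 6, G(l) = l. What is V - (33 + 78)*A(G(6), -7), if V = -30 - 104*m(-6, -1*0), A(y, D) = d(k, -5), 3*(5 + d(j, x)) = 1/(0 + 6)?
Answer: -3127/6 ≈ -521.17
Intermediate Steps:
k = -3 (k = 3 - 1*6 = 3 - 6 = -3)
m(Y, g) = 4 - Y
d(j, x) = -89/18 (d(j, x) = -5 + 1/(3*(0 + 6)) = -5 + (⅓)/6 = -5 + (⅓)*(⅙) = -5 + 1/18 = -89/18)
A(y, D) = -89/18
V = -1070 (V = -30 - 104*(4 - 1*(-6)) = -30 - 104*(4 + 6) = -30 - 104*10 = -30 - 1040 = -1070)
V - (33 + 78)*A(G(6), -7) = -1070 - (33 + 78)*(-89)/18 = -1070 - 111*(-89)/18 = -1070 - 1*(-3293/6) = -1070 + 3293/6 = -3127/6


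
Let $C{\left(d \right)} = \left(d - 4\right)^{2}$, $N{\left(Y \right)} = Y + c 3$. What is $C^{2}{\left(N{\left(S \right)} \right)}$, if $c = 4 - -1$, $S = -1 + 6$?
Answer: $65536$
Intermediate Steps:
$S = 5$
$c = 5$ ($c = 4 + 1 = 5$)
$N{\left(Y \right)} = 15 + Y$ ($N{\left(Y \right)} = Y + 5 \cdot 3 = Y + 15 = 15 + Y$)
$C{\left(d \right)} = \left(-4 + d\right)^{2}$
$C^{2}{\left(N{\left(S \right)} \right)} = \left(\left(-4 + \left(15 + 5\right)\right)^{2}\right)^{2} = \left(\left(-4 + 20\right)^{2}\right)^{2} = \left(16^{2}\right)^{2} = 256^{2} = 65536$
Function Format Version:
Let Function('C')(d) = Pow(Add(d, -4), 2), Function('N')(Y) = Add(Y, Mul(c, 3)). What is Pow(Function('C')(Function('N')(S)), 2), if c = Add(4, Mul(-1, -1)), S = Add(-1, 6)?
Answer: 65536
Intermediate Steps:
S = 5
c = 5 (c = Add(4, 1) = 5)
Function('N')(Y) = Add(15, Y) (Function('N')(Y) = Add(Y, Mul(5, 3)) = Add(Y, 15) = Add(15, Y))
Function('C')(d) = Pow(Add(-4, d), 2)
Pow(Function('C')(Function('N')(S)), 2) = Pow(Pow(Add(-4, Add(15, 5)), 2), 2) = Pow(Pow(Add(-4, 20), 2), 2) = Pow(Pow(16, 2), 2) = Pow(256, 2) = 65536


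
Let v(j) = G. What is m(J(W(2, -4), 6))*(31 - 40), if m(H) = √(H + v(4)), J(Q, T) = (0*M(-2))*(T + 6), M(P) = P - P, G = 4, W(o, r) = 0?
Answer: -18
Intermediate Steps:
M(P) = 0
v(j) = 4
J(Q, T) = 0 (J(Q, T) = (0*0)*(T + 6) = 0*(6 + T) = 0)
m(H) = √(4 + H) (m(H) = √(H + 4) = √(4 + H))
m(J(W(2, -4), 6))*(31 - 40) = √(4 + 0)*(31 - 40) = √4*(-9) = 2*(-9) = -18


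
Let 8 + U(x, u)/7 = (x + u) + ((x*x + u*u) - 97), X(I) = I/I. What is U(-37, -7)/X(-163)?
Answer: 8883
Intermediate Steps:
X(I) = 1
U(x, u) = -735 + 7*u + 7*x + 7*u² + 7*x² (U(x, u) = -56 + 7*((x + u) + ((x*x + u*u) - 97)) = -56 + 7*((u + x) + ((x² + u²) - 97)) = -56 + 7*((u + x) + ((u² + x²) - 97)) = -56 + 7*((u + x) + (-97 + u² + x²)) = -56 + 7*(-97 + u + x + u² + x²) = -56 + (-679 + 7*u + 7*x + 7*u² + 7*x²) = -735 + 7*u + 7*x + 7*u² + 7*x²)
U(-37, -7)/X(-163) = (-735 + 7*(-7) + 7*(-37) + 7*(-7)² + 7*(-37)²)/1 = (-735 - 49 - 259 + 7*49 + 7*1369)*1 = (-735 - 49 - 259 + 343 + 9583)*1 = 8883*1 = 8883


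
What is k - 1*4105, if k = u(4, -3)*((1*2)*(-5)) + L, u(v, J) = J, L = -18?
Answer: -4093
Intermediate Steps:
k = 12 (k = -3*1*2*(-5) - 18 = -6*(-5) - 18 = -3*(-10) - 18 = 30 - 18 = 12)
k - 1*4105 = 12 - 1*4105 = 12 - 4105 = -4093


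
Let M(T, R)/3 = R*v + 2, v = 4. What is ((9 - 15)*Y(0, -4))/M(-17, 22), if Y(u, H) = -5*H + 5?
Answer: -5/9 ≈ -0.55556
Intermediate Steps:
Y(u, H) = 5 - 5*H
M(T, R) = 6 + 12*R (M(T, R) = 3*(R*4 + 2) = 3*(4*R + 2) = 3*(2 + 4*R) = 6 + 12*R)
((9 - 15)*Y(0, -4))/M(-17, 22) = ((9 - 15)*(5 - 5*(-4)))/(6 + 12*22) = (-6*(5 + 20))/(6 + 264) = -6*25/270 = -150*1/270 = -5/9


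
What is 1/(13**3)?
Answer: 1/2197 ≈ 0.00045517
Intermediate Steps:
1/(13**3) = 1/2197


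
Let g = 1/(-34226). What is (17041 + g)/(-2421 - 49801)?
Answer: -583245265/1787350172 ≈ -0.32632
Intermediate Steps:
g = -1/34226 ≈ -2.9218e-5
(17041 + g)/(-2421 - 49801) = (17041 - 1/34226)/(-2421 - 49801) = (583245265/34226)/(-52222) = (583245265/34226)*(-1/52222) = -583245265/1787350172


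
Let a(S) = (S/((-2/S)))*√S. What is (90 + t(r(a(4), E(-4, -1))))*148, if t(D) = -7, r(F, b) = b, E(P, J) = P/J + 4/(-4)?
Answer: 12284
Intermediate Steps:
E(P, J) = -1 + P/J (E(P, J) = P/J + 4*(-¼) = P/J - 1 = -1 + P/J)
a(S) = -S^(5/2)/2 (a(S) = (S*(-S/2))*√S = (-S²/2)*√S = -S^(5/2)/2)
(90 + t(r(a(4), E(-4, -1))))*148 = (90 - 7)*148 = 83*148 = 12284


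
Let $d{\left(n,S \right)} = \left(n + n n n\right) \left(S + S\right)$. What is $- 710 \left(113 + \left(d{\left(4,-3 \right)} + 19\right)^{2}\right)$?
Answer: $-107518140$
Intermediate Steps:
$d{\left(n,S \right)} = 2 S \left(n + n^{3}\right)$ ($d{\left(n,S \right)} = \left(n + n^{2} n\right) 2 S = \left(n + n^{3}\right) 2 S = 2 S \left(n + n^{3}\right)$)
$- 710 \left(113 + \left(d{\left(4,-3 \right)} + 19\right)^{2}\right) = - 710 \left(113 + \left(2 \left(-3\right) 4 \left(1 + 4^{2}\right) + 19\right)^{2}\right) = - 710 \left(113 + \left(2 \left(-3\right) 4 \left(1 + 16\right) + 19\right)^{2}\right) = - 710 \left(113 + \left(2 \left(-3\right) 4 \cdot 17 + 19\right)^{2}\right) = - 710 \left(113 + \left(-408 + 19\right)^{2}\right) = - 710 \left(113 + \left(-389\right)^{2}\right) = - 710 \left(113 + 151321\right) = \left(-710\right) 151434 = -107518140$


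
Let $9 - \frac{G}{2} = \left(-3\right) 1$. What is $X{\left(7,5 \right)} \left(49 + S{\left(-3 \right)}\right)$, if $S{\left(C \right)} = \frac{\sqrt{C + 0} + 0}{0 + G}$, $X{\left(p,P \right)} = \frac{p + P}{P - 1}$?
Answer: $147 + \frac{i \sqrt{3}}{8} \approx 147.0 + 0.21651 i$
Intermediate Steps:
$X{\left(p,P \right)} = \frac{P + p}{-1 + P}$
$G = 24$ ($G = 18 - 2 \left(\left(-3\right) 1\right) = 18 - -6 = 18 + 6 = 24$)
$S{\left(C \right)} = \frac{\sqrt{C}}{24}$ ($S{\left(C \right)} = \frac{\sqrt{C + 0} + 0}{0 + 24} = \frac{\sqrt{C} + 0}{24} = \sqrt{C} \frac{1}{24} = \frac{\sqrt{C}}{24}$)
$X{\left(7,5 \right)} \left(49 + S{\left(-3 \right)}\right) = \frac{5 + 7}{-1 + 5} \left(49 + \frac{\sqrt{-3}}{24}\right) = \frac{1}{4} \cdot 12 \left(49 + \frac{i \sqrt{3}}{24}\right) = 3 \left(49 + \frac{i \sqrt{3}}{24}\right) = 147 + \frac{i \sqrt{3}}{8}$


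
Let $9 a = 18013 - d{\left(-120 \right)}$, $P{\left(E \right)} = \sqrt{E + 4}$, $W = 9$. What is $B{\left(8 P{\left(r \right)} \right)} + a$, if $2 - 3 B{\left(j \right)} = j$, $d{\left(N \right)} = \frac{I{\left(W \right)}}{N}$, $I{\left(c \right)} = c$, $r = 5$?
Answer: $\frac{717883}{360} \approx 1994.1$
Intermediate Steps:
$P{\left(E \right)} = \sqrt{4 + E}$
$d{\left(N \right)} = \frac{9}{N}$
$B{\left(j \right)} = \frac{2}{3} - \frac{j}{3}$
$a = \frac{720523}{360}$ ($a = \frac{18013 - \frac{9}{-120}}{9} = \frac{18013 - 9 \left(- \frac{1}{120}\right)}{9} = \frac{18013 - - \frac{3}{40}}{9} = \frac{18013 + \frac{3}{40}}{9} = \frac{1}{9} \cdot \frac{720523}{40} = \frac{720523}{360} \approx 2001.5$)
$B{\left(8 P{\left(r \right)} \right)} + a = \left(\frac{2}{3} - \frac{8 \sqrt{4 + 5}}{3}\right) + \frac{720523}{360} = \left(\frac{2}{3} - \frac{8 \sqrt{9}}{3}\right) + \frac{720523}{360} = \left(\frac{2}{3} - \frac{8 \cdot 3}{3}\right) + \frac{720523}{360} = \left(\frac{2}{3} - 8\right) + \frac{720523}{360} = - \frac{22}{3} + \frac{720523}{360} = \frac{717883}{360}$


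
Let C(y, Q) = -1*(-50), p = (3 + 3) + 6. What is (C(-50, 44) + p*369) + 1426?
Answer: 5904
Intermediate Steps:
p = 12 (p = 6 + 6 = 12)
C(y, Q) = 50
(C(-50, 44) + p*369) + 1426 = (50 + 12*369) + 1426 = (50 + 4428) + 1426 = 4478 + 1426 = 5904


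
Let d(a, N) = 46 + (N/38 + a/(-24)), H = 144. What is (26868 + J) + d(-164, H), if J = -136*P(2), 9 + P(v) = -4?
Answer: 3270959/114 ≈ 28693.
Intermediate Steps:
P(v) = -13 (P(v) = -9 - 4 = -13)
J = 1768 (J = -136*(-13) = 1768)
d(a, N) = 46 - a/24 + N/38 (d(a, N) = 46 + (N*(1/38) + a*(-1/24)) = 46 + (N/38 - a/24) = 46 + (-a/24 + N/38) = 46 - a/24 + N/38)
(26868 + J) + d(-164, H) = (26868 + 1768) + (46 - 1/24*(-164) + (1/38)*144) = 28636 + (46 + 41/6 + 72/19) = 28636 + 6455/114 = 3270959/114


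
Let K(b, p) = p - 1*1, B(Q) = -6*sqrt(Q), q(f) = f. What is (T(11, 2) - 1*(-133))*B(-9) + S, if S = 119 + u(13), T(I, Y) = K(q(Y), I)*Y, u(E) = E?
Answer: 132 - 2754*I ≈ 132.0 - 2754.0*I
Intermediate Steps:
K(b, p) = -1 + p (K(b, p) = p - 1 = -1 + p)
T(I, Y) = Y*(-1 + I) (T(I, Y) = (-1 + I)*Y = Y*(-1 + I))
S = 132 (S = 119 + 13 = 132)
(T(11, 2) - 1*(-133))*B(-9) + S = (2*(-1 + 11) - 1*(-133))*(-18*I) + 132 = (2*10 + 133)*(-18*I) + 132 = (20 + 133)*(-18*I) + 132 = 153*(-18*I) + 132 = -2754*I + 132 = 132 - 2754*I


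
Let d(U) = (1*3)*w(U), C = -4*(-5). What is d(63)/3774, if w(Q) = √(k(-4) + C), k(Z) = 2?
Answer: √22/1258 ≈ 0.0037285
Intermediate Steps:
C = 20
w(Q) = √22 (w(Q) = √(2 + 20) = √22)
d(U) = 3*√22 (d(U) = (1*3)*√22 = 3*√22)
d(63)/3774 = (3*√22)/3774 = (3*√22)*(1/3774) = √22/1258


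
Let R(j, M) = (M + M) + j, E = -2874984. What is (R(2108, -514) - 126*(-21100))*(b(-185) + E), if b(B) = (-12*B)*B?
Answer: -8738868021120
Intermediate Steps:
R(j, M) = j + 2*M (R(j, M) = 2*M + j = j + 2*M)
b(B) = -12*B**2
(R(2108, -514) - 126*(-21100))*(b(-185) + E) = ((2108 + 2*(-514)) - 126*(-21100))*(-12*(-185)**2 - 2874984) = ((2108 - 1028) + 2658600)*(-12*34225 - 2874984) = (1080 + 2658600)*(-410700 - 2874984) = 2659680*(-3285684) = -8738868021120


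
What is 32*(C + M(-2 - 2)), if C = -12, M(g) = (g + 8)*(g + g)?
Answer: -1408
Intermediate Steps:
M(g) = 2*g*(8 + g) (M(g) = (8 + g)*(2*g) = 2*g*(8 + g))
32*(C + M(-2 - 2)) = 32*(-12 + 2*(-2 - 2)*(8 + (-2 - 2))) = 32*(-12 + 2*(-4)*(8 - 4)) = 32*(-12 + 2*(-4)*4) = 32*(-12 - 32) = 32*(-44) = -1408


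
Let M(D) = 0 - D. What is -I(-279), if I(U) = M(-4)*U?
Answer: 1116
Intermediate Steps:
M(D) = -D
I(U) = 4*U (I(U) = (-1*(-4))*U = 4*U)
-I(-279) = -4*(-279) = -1*(-1116) = 1116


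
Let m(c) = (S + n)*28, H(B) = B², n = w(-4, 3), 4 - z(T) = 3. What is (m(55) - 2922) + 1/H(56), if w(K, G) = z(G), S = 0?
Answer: -9075583/3136 ≈ -2894.0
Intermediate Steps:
z(T) = 1 (z(T) = 4 - 1*3 = 4 - 3 = 1)
w(K, G) = 1
n = 1
m(c) = 28 (m(c) = (0 + 1)*28 = 1*28 = 28)
(m(55) - 2922) + 1/H(56) = (28 - 2922) + 1/(56²) = -2894 + 1/3136 = -9075583/3136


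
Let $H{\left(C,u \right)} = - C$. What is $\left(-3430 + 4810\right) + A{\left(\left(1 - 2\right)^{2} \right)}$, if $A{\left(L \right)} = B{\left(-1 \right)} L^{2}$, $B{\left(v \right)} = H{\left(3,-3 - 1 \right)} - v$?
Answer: $1378$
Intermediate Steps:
$B{\left(v \right)} = -3 - v$ ($B{\left(v \right)} = \left(-1\right) 3 - v = -3 - v$)
$A{\left(L \right)} = - 2 L^{2}$ ($A{\left(L \right)} = \left(-3 - -1\right) L^{2} = \left(-3 + 1\right) L^{2} = - 2 L^{2}$)
$\left(-3430 + 4810\right) + A{\left(\left(1 - 2\right)^{2} \right)} = \left(-3430 + 4810\right) - 2 \left(\left(1 - 2\right)^{2}\right)^{2} = 1380 - 2 \left(\left(-1\right)^{2}\right)^{2} = 1380 - 2 \cdot 1^{2} = 1380 - 2 = 1378$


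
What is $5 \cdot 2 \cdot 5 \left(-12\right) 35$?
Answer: $-21000$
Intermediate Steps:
$5 \cdot 2 \cdot 5 \left(-12\right) 35 = 10 \cdot 5 \left(-12\right) 35 = 50 \left(-12\right) 35 = \left(-600\right) 35 = -21000$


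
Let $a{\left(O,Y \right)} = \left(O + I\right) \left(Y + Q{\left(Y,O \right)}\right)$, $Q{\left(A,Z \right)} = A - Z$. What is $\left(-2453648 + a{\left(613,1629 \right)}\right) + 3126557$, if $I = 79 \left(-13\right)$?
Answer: $-422121$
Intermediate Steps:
$I = -1027$
$a{\left(O,Y \right)} = \left(-1027 + O\right) \left(- O + 2 Y\right)$ ($a{\left(O,Y \right)} = \left(O - 1027\right) \left(Y - \left(O - Y\right)\right) = \left(-1027 + O\right) \left(- O + 2 Y\right)$)
$\left(-2453648 + a{\left(613,1629 \right)}\right) + 3126557 = \left(-2453648 + \left(\left(-2054\right) 1629 + 1027 \cdot 613 + 613 \cdot 1629 - 613 \left(613 - 1629\right)\right)\right) + 3126557 = \left(-2453648 + \left(-3345966 + 629551 + 998577 - 613 \left(613 - 1629\right)\right)\right) + 3126557 = \left(-2453648 + \left(-3345966 + 629551 + 998577 - 613 \left(-1016\right)\right)\right) + 3126557 = \left(-2453648 + \left(-3345966 + 629551 + 998577 + 622808\right)\right) + 3126557 = \left(-2453648 - 1095030\right) + 3126557 = -3548678 + 3126557 = -422121$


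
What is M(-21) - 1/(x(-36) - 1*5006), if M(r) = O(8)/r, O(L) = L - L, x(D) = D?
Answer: 1/5042 ≈ 0.00019833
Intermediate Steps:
O(L) = 0
M(r) = 0 (M(r) = 0/r = 0)
M(-21) - 1/(x(-36) - 1*5006) = 0 - 1/(-36 - 1*5006) = 0 - 1/(-36 - 5006) = 0 - 1/(-5042) = 0 - 1*(-1/5042) = 0 + 1/5042 = 1/5042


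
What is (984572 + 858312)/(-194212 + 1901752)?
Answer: 460721/426885 ≈ 1.0793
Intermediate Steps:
(984572 + 858312)/(-194212 + 1901752) = 1842884/1707540 = 1842884*(1/1707540) = 460721/426885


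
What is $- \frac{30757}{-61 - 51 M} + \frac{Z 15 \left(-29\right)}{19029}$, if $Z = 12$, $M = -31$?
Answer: $- \frac{197736451}{9641360} \approx -20.509$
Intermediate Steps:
$- \frac{30757}{-61 - 51 M} + \frac{Z 15 \left(-29\right)}{19029} = - \frac{30757}{-61 - -1581} + \frac{12 \cdot 15 \left(-29\right)}{19029} = - \frac{30757}{-61 + 1581} + 180 \left(-29\right) \frac{1}{19029} = - \frac{30757}{1520} - \frac{1740}{6343} = - \frac{197736451}{9641360}$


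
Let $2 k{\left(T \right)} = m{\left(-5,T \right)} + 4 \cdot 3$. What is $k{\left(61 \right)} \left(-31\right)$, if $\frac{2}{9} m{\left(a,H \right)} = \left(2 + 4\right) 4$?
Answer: $-1860$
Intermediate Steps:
$m{\left(a,H \right)} = 108$ ($m{\left(a,H \right)} = \frac{9 \left(2 + 4\right) 4}{2} = \frac{9 \cdot 6 \cdot 4}{2} = \frac{9}{2} \cdot 24 = 108$)
$k{\left(T \right)} = 60$ ($k{\left(T \right)} = \frac{108 + 4 \cdot 3}{2} = \frac{108 + 12}{2} = \frac{1}{2} \cdot 120 = 60$)
$k{\left(61 \right)} \left(-31\right) = 60 \left(-31\right) = -1860$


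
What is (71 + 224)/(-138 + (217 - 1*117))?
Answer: -295/38 ≈ -7.7632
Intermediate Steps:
(71 + 224)/(-138 + (217 - 1*117)) = 295/(-138 + (217 - 117)) = 295/(-138 + 100) = 295/(-38) = 295*(-1/38) = -295/38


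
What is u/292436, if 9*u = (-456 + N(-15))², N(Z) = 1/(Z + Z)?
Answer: 187169761/2368731600 ≈ 0.079017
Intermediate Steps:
N(Z) = 1/(2*Z)
u = 187169761/8100 (u = (-456 + (½)/(-15))²/9 = (-456 + (½)*(-1/15))²/9 = (-456 - 1/30)²/9 = (-13681/30)²/9 = (⅑)*(187169761/900) = 187169761/8100 ≈ 23107.)
u/292436 = (187169761/8100)/292436 = (187169761/8100)*(1/292436) = 187169761/2368731600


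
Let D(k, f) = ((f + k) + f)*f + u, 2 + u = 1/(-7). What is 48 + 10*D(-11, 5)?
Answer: -164/7 ≈ -23.429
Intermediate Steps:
u = -15/7 (u = -2 + 1/(-7) = -2 - 1/7 = -15/7 ≈ -2.1429)
D(k, f) = -15/7 + f*(k + 2*f) (D(k, f) = ((f + k) + f)*f - 15/7 = (k + 2*f)*f - 15/7 = f*(k + 2*f) - 15/7 = -15/7 + f*(k + 2*f))
48 + 10*D(-11, 5) = 48 + 10*(-15/7 + 2*5**2 + 5*(-11)) = 48 + 10*(-15/7 + 2*25 - 55) = 48 + 10*(-15/7 + 50 - 55) = 48 + 10*(-50/7) = 48 - 500/7 = -164/7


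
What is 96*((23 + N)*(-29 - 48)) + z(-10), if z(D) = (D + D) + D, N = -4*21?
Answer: 450882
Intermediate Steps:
N = -84
z(D) = 3*D (z(D) = 2*D + D = 3*D)
96*((23 + N)*(-29 - 48)) + z(-10) = 96*((23 - 84)*(-29 - 48)) + 3*(-10) = 96*(-61*(-77)) - 30 = 96*4697 - 30 = 450912 - 30 = 450882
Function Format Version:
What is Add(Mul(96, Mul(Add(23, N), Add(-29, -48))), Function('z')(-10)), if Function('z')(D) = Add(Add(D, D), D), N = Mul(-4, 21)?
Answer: 450882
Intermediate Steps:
N = -84
Function('z')(D) = Mul(3, D) (Function('z')(D) = Add(Mul(2, D), D) = Mul(3, D))
Add(Mul(96, Mul(Add(23, N), Add(-29, -48))), Function('z')(-10)) = Add(Mul(96, Mul(Add(23, -84), Add(-29, -48))), Mul(3, -10)) = Add(Mul(96, Mul(-61, -77)), -30) = Add(Mul(96, 4697), -30) = Add(450912, -30) = 450882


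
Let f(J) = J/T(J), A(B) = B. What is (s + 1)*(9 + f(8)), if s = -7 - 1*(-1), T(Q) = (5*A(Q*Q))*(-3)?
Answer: -1079/24 ≈ -44.958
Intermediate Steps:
T(Q) = -15*Q² (T(Q) = (5*(Q*Q))*(-3) = (5*Q²)*(-3) = -15*Q²)
s = -6 (s = -7 + 1 = -6)
f(J) = -1/(15*J) (f(J) = J/((-15*J²)) = J*(-1/(15*J²)) = -1/(15*J))
(s + 1)*(9 + f(8)) = (-6 + 1)*(9 - 1/15/8) = -5*(9 - 1/15*⅛) = -5*(9 - 1/120) = -5*1079/120 = -1079/24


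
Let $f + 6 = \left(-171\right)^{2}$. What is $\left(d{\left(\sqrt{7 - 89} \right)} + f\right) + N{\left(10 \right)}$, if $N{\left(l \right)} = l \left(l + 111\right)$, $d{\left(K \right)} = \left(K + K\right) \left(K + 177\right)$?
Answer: $30281 + 354 i \sqrt{82} \approx 30281.0 + 3205.6 i$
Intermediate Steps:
$d{\left(K \right)} = 2 K \left(177 + K\right)$
$f = 29235$ ($f = -6 + \left(-171\right)^{2} = -6 + 29241 = 29235$)
$N{\left(l \right)} = l \left(111 + l\right)$
$\left(d{\left(\sqrt{7 - 89} \right)} + f\right) + N{\left(10 \right)} = \left(2 \sqrt{7 - 89} \left(177 + \sqrt{7 - 89}\right) + 29235\right) + 10 \left(111 + 10\right) = \left(2 \sqrt{-82} \left(177 + \sqrt{-82}\right) + 29235\right) + 10 \cdot 121 = \left(2 i \sqrt{82} \left(177 + i \sqrt{82}\right) + 29235\right) + 1210 = \left(29235 + 2 i \sqrt{82} \left(177 + i \sqrt{82}\right)\right) + 1210 = 30445 + 2 i \sqrt{82} \left(177 + i \sqrt{82}\right)$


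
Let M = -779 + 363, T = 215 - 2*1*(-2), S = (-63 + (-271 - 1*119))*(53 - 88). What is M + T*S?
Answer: 3471829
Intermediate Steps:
S = 15855 (S = (-63 + (-271 - 119))*(-35) = (-63 - 390)*(-35) = -453*(-35) = 15855)
T = 219 (T = 215 - 2*(-2) = 215 + 4 = 219)
M = -416
M + T*S = -416 + 219*15855 = -416 + 3472245 = 3471829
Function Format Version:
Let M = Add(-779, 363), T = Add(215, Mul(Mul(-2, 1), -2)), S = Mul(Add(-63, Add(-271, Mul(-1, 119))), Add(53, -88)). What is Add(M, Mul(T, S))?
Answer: 3471829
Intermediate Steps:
S = 15855 (S = Mul(Add(-63, Add(-271, -119)), -35) = Mul(Add(-63, -390), -35) = Mul(-453, -35) = 15855)
T = 219 (T = Add(215, Mul(-2, -2)) = Add(215, 4) = 219)
M = -416
Add(M, Mul(T, S)) = Add(-416, Mul(219, 15855)) = Add(-416, 3472245) = 3471829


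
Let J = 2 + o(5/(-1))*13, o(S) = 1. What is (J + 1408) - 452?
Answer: 971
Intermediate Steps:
J = 15 (J = 2 + 1*13 = 2 + 13 = 15)
(J + 1408) - 452 = (15 + 1408) - 452 = 1423 - 452 = 971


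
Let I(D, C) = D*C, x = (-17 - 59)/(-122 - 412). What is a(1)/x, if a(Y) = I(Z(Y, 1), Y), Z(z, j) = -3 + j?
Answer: -267/19 ≈ -14.053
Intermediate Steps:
x = 38/267 (x = -76/(-534) = -76*(-1/534) = 38/267 ≈ 0.14232)
I(D, C) = C*D
a(Y) = -2*Y (a(Y) = Y*(-3 + 1) = Y*(-2) = -2*Y)
a(1)/x = (-2*1)/(38/267) = -2*267/38 = -267/19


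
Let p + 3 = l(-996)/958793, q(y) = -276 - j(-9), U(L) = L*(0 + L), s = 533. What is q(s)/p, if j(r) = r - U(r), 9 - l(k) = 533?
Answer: 178335498/2876903 ≈ 61.989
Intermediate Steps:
l(k) = -524 (l(k) = 9 - 1*533 = 9 - 533 = -524)
U(L) = L² (U(L) = L*L = L²)
j(r) = r - r²
q(y) = -186 (q(y) = -276 - (-9)*(1 - 1*(-9)) = -276 - (-9)*(1 + 9) = -276 - (-9)*10 = -276 - 1*(-90) = -276 + 90 = -186)
p = -2876903/958793 (p = -3 - 524/958793 = -2876903/958793 ≈ -3.0005)
q(s)/p = -186/(-2876903/958793) = -186*(-958793/2876903) = 178335498/2876903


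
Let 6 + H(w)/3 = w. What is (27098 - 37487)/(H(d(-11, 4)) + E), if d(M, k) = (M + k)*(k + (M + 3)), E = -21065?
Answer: 10389/20999 ≈ 0.49474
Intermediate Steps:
d(M, k) = (M + k)*(3 + M + k) (d(M, k) = (M + k)*(k + (3 + M)) = (M + k)*(3 + M + k))
H(w) = -18 + 3*w
(27098 - 37487)/(H(d(-11, 4)) + E) = (27098 - 37487)/((-18 + 3*((-11)**2 + 4**2 + 3*(-11) + 3*4 + 2*(-11)*4)) - 21065) = -10389/((-18 + 3*(121 + 16 - 33 + 12 - 88)) - 21065) = -10389/((-18 + 3*28) - 21065) = -10389/((-18 + 84) - 21065) = -10389/(66 - 21065) = -10389/(-20999) = -10389*(-1/20999) = 10389/20999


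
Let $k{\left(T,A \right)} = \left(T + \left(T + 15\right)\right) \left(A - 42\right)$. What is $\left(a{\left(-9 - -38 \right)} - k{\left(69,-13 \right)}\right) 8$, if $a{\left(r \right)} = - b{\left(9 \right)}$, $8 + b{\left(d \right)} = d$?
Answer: $67312$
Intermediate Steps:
$b{\left(d \right)} = -8 + d$
$a{\left(r \right)} = -1$ ($a{\left(r \right)} = - (-8 + 9) = \left(-1\right) 1 = -1$)
$k{\left(T,A \right)} = \left(-42 + A\right) \left(15 + 2 T\right)$ ($k{\left(T,A \right)} = \left(T + \left(15 + T\right)\right) \left(-42 + A\right) = \left(15 + 2 T\right) \left(-42 + A\right) = \left(-42 + A\right) \left(15 + 2 T\right)$)
$\left(a{\left(-9 - -38 \right)} - k{\left(69,-13 \right)}\right) 8 = \left(-1 - \left(-630 - 5796 + 15 \left(-13\right) + 2 \left(-13\right) 69\right)\right) 8 = \left(-1 - \left(-630 - 5796 - 195 - 1794\right)\right) 8 = \left(-1 - -8415\right) 8 = \left(-1 + 8415\right) 8 = 8414 \cdot 8 = 67312$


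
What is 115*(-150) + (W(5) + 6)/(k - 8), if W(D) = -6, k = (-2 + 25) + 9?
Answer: -17250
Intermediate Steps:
k = 32 (k = 23 + 9 = 32)
115*(-150) + (W(5) + 6)/(k - 8) = 115*(-150) + (-6 + 6)/(32 - 8) = -17250 + 0/24 = -17250 + 0*(1/24) = -17250 + 0 = -17250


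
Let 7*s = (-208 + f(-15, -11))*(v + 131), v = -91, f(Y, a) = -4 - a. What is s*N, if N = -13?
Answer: 104520/7 ≈ 14931.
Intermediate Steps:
s = -8040/7 (s = ((-208 + (-4 - 1*(-11)))*(-91 + 131))/7 = ((-208 + (-4 + 11))*40)/7 = ((-208 + 7)*40)/7 = (-201*40)/7 = (⅐)*(-8040) = -8040/7 ≈ -1148.6)
s*N = -8040/7*(-13) = 104520/7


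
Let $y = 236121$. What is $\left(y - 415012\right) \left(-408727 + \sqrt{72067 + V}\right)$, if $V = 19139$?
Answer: $73117581757 - 1610019 \sqrt{1126} \approx 7.3064 \cdot 10^{10}$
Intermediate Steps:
$\left(y - 415012\right) \left(-408727 + \sqrt{72067 + V}\right) = \left(236121 - 415012\right) \left(-408727 + \sqrt{72067 + 19139}\right) = - 178891 \left(-408727 + \sqrt{91206}\right) = - 178891 \left(-408727 + 9 \sqrt{1126}\right) = 73117581757 - 1610019 \sqrt{1126}$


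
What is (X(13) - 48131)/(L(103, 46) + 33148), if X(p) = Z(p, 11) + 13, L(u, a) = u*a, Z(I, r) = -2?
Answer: -24060/18943 ≈ -1.2701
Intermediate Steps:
L(u, a) = a*u
X(p) = 11 (X(p) = -2 + 13 = 11)
(X(13) - 48131)/(L(103, 46) + 33148) = (11 - 48131)/(46*103 + 33148) = -48120/(4738 + 33148) = -48120/37886 = -48120*1/37886 = -24060/18943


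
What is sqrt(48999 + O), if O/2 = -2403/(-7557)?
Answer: sqrt(310920379077)/2519 ≈ 221.36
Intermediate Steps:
O = 1602/2519 (O = 2*(-2403/(-7557)) = 2*(-2403*(-1/7557)) = 2*(801/2519) = 1602/2519 ≈ 0.63597)
sqrt(48999 + O) = sqrt(48999 + 1602/2519) = sqrt(123430083/2519) = sqrt(310920379077)/2519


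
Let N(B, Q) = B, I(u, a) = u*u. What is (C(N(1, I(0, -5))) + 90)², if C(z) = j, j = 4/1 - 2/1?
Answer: 8464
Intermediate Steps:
j = 2 (j = 4*1 - 2*1 = 4 - 2 = 2)
I(u, a) = u²
C(z) = 2
(C(N(1, I(0, -5))) + 90)² = (2 + 90)² = 92² = 8464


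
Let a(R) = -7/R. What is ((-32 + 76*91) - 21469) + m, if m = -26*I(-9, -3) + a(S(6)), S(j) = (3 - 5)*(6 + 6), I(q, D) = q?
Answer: -344417/24 ≈ -14351.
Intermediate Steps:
S(j) = -24 (S(j) = -2*12 = -24)
m = 5623/24 (m = -26*(-9) - 7/(-24) = 234 - 7*(-1/24) = 234 + 7/24 = 5623/24 ≈ 234.29)
((-32 + 76*91) - 21469) + m = ((-32 + 76*91) - 21469) + 5623/24 = ((-32 + 6916) - 21469) + 5623/24 = (6884 - 21469) + 5623/24 = -14585 + 5623/24 = -344417/24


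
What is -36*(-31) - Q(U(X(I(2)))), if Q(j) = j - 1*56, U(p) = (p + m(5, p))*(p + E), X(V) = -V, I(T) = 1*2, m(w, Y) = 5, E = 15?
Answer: 1133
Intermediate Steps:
I(T) = 2
U(p) = (5 + p)*(15 + p) (U(p) = (p + 5)*(p + 15) = (5 + p)*(15 + p))
Q(j) = -56 + j (Q(j) = j - 56 = -56 + j)
-36*(-31) - Q(U(X(I(2)))) = -36*(-31) - (-56 + (75 + (-1*2)² + 20*(-1*2))) = 1116 - (-56 + (75 + (-2)² + 20*(-2))) = 1116 - (-56 + (75 + 4 - 40)) = 1116 - (-56 + 39) = 1116 - 1*(-17) = 1116 + 17 = 1133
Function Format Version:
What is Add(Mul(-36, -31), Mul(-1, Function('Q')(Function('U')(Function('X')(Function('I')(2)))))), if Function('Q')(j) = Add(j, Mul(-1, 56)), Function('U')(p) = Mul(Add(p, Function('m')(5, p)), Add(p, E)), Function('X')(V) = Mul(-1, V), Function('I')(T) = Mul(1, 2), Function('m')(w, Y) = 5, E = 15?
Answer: 1133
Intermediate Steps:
Function('I')(T) = 2
Function('U')(p) = Mul(Add(5, p), Add(15, p)) (Function('U')(p) = Mul(Add(p, 5), Add(p, 15)) = Mul(Add(5, p), Add(15, p)))
Function('Q')(j) = Add(-56, j) (Function('Q')(j) = Add(j, -56) = Add(-56, j))
Add(Mul(-36, -31), Mul(-1, Function('Q')(Function('U')(Function('X')(Function('I')(2)))))) = Add(Mul(-36, -31), Mul(-1, Add(-56, Add(75, Pow(Mul(-1, 2), 2), Mul(20, Mul(-1, 2)))))) = Add(1116, Mul(-1, Add(-56, Add(75, Pow(-2, 2), Mul(20, -2))))) = Add(1116, Mul(-1, Add(-56, Add(75, 4, -40)))) = Add(1116, Mul(-1, Add(-56, 39))) = Add(1116, Mul(-1, -17)) = Add(1116, 17) = 1133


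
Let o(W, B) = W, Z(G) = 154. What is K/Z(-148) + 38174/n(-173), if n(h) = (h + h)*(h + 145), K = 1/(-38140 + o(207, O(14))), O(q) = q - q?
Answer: 7964298535/2021221972 ≈ 3.9403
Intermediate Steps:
O(q) = 0
K = -1/37933 (K = 1/(-38140 + 207) = 1/(-37933) = -1/37933 ≈ -2.6362e-5)
n(h) = 2*h*(145 + h) (n(h) = (2*h)*(145 + h) = 2*h*(145 + h))
K/Z(-148) + 38174/n(-173) = -1/37933/154 + 38174/((2*(-173)*(145 - 173))) = -1/37933*1/154 + 38174/((2*(-173)*(-28))) = -1/5841682 + 38174/9688 = -1/5841682 + 38174*(1/9688) = -1/5841682 + 19087/4844 = 7964298535/2021221972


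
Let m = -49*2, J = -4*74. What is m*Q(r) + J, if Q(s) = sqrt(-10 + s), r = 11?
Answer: -394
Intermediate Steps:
J = -296
m = -98
m*Q(r) + J = -98*sqrt(-10 + 11) - 296 = -98*sqrt(1) - 296 = -98*1 - 296 = -98 - 296 = -394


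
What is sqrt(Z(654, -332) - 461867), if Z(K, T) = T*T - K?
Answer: I*sqrt(352297) ≈ 593.55*I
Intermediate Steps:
Z(K, T) = T**2 - K
sqrt(Z(654, -332) - 461867) = sqrt(((-332)**2 - 1*654) - 461867) = sqrt((110224 - 654) - 461867) = sqrt(109570 - 461867) = sqrt(-352297) = I*sqrt(352297)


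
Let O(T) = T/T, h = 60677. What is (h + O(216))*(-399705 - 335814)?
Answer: -44629821882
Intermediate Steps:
O(T) = 1
(h + O(216))*(-399705 - 335814) = (60677 + 1)*(-399705 - 335814) = 60678*(-735519) = -44629821882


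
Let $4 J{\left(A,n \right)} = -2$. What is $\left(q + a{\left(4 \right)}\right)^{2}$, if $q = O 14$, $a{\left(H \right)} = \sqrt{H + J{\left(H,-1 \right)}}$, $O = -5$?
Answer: $\frac{\left(140 - \sqrt{14}\right)^{2}}{4} \approx 4641.6$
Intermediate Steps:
$J{\left(A,n \right)} = - \frac{1}{2}$ ($J{\left(A,n \right)} = \frac{1}{4} \left(-2\right) = - \frac{1}{2}$)
$a{\left(H \right)} = \sqrt{- \frac{1}{2} + H}$ ($a{\left(H \right)} = \sqrt{H - \frac{1}{2}} = \sqrt{- \frac{1}{2} + H}$)
$q = -70$ ($q = \left(-5\right) 14 = -70$)
$\left(q + a{\left(4 \right)}\right)^{2} = \left(-70 + \frac{\sqrt{-2 + 4 \cdot 4}}{2}\right)^{2} = \left(-70 + \frac{\sqrt{-2 + 16}}{2}\right)^{2} = \left(-70 + \frac{\sqrt{14}}{2}\right)^{2}$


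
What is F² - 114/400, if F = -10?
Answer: 19943/200 ≈ 99.715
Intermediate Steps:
F² - 114/400 = (-10)² - 114/400 = 100 - 114*1/400 = 100 - 57/200 = 19943/200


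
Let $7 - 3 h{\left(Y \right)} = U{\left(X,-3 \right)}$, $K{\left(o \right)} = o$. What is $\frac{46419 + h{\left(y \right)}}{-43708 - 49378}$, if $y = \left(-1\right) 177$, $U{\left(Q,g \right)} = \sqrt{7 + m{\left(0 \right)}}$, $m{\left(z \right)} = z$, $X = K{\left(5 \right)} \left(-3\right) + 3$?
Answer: $- \frac{69632}{139629} + \frac{\sqrt{7}}{279258} \approx -0.49868$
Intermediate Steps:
$X = -12$ ($X = 5 \left(-3\right) + 3 = -15 + 3 = -12$)
$U{\left(Q,g \right)} = \sqrt{7}$ ($U{\left(Q,g \right)} = \sqrt{7 + 0} = \sqrt{7}$)
$y = -177$
$h{\left(Y \right)} = \frac{7}{3} - \frac{\sqrt{7}}{3}$
$\frac{46419 + h{\left(y \right)}}{-43708 - 49378} = \frac{46419 + \left(\frac{7}{3} - \frac{\sqrt{7}}{3}\right)}{-43708 - 49378} = \frac{\frac{139264}{3} - \frac{\sqrt{7}}{3}}{-93086} = \left(\frac{139264}{3} - \frac{\sqrt{7}}{3}\right) \left(- \frac{1}{93086}\right) = - \frac{69632}{139629} + \frac{\sqrt{7}}{279258}$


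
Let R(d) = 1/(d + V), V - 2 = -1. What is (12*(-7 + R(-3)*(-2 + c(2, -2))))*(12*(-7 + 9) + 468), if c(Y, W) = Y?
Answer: -41328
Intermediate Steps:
V = 1 (V = 2 - 1 = 1)
R(d) = 1/(1 + d) (R(d) = 1/(d + 1) = 1/(1 + d))
(12*(-7 + R(-3)*(-2 + c(2, -2))))*(12*(-7 + 9) + 468) = (12*(-7 + (-2 + 2)/(1 - 3)))*(12*(-7 + 9) + 468) = (12*(-7 + 0/(-2)))*(12*2 + 468) = (12*(-7 - 1/2*0))*(24 + 468) = (12*(-7 + 0))*492 = (12*(-7))*492 = -84*492 = -41328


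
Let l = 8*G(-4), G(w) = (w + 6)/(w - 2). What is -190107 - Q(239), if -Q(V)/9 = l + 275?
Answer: -187656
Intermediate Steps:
G(w) = (6 + w)/(-2 + w)
l = -8/3 (l = 8*((6 - 4)/(-2 - 4)) = 8*(2/(-6)) = 8*(-⅙*2) = 8*(-⅓) = -8/3 ≈ -2.6667)
Q(V) = -2451 (Q(V) = -9*(-8/3 + 275) = -9*817/3 = -2451)
-190107 - Q(239) = -190107 - 1*(-2451) = -190107 + 2451 = -187656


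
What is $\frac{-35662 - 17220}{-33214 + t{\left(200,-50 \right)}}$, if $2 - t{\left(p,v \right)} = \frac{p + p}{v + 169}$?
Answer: $\frac{3146479}{1976314} \approx 1.5921$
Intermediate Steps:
$t{\left(p,v \right)} = 2 - \frac{2 p}{169 + v}$ ($t{\left(p,v \right)} = 2 - \frac{p + p}{v + 169} = 2 - \frac{2 p}{169 + v}$)
$\frac{-35662 - 17220}{-33214 + t{\left(200,-50 \right)}} = \frac{-35662 - 17220}{-33214 + \frac{2 \left(169 - 50 - 200\right)}{169 - 50}} = - \frac{52882}{-33214 + \frac{2 \left(169 - 50 - 200\right)}{119}} = - \frac{52882}{-33214 + 2 \cdot \frac{1}{119} \left(-81\right)} = - \frac{52882}{-33214 - \frac{162}{119}} = - \frac{52882}{- \frac{3952628}{119}} = \left(-52882\right) \left(- \frac{119}{3952628}\right) = \frac{3146479}{1976314}$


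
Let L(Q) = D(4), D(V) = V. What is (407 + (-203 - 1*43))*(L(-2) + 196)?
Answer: 32200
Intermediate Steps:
L(Q) = 4
(407 + (-203 - 1*43))*(L(-2) + 196) = (407 + (-203 - 1*43))*(4 + 196) = (407 + (-203 - 43))*200 = (407 - 246)*200 = 161*200 = 32200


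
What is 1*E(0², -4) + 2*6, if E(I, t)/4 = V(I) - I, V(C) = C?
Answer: 12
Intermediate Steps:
E(I, t) = 0 (E(I, t) = 4*(I - I) = 4*0 = 0)
1*E(0², -4) + 2*6 = 1*0 + 2*6 = 0 + 12 = 12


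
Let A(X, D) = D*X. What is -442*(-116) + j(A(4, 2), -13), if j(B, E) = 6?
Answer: 51278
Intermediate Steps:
-442*(-116) + j(A(4, 2), -13) = -442*(-116) + 6 = 51272 + 6 = 51278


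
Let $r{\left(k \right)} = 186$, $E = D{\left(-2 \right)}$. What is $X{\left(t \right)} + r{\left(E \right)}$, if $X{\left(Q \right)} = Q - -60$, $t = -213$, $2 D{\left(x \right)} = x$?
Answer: $33$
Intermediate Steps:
$D{\left(x \right)} = \frac{x}{2}$
$E = -1$ ($E = \frac{1}{2} \left(-2\right) = -1$)
$X{\left(Q \right)} = 60 + Q$ ($X{\left(Q \right)} = Q + 60 = 60 + Q$)
$X{\left(t \right)} + r{\left(E \right)} = \left(60 - 213\right) + 186 = -153 + 186 = 33$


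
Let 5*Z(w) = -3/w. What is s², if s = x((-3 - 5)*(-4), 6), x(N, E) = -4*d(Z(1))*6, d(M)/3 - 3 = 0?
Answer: 46656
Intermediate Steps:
Z(w) = -3/(5*w) (Z(w) = (-3/w)/5 = -3/(5*w))
d(M) = 9 (d(M) = 9 + 3*0 = 9 + 0 = 9)
x(N, E) = -216 (x(N, E) = -4*9*6 = -36*6 = -216)
s = -216
s² = (-216)² = 46656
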